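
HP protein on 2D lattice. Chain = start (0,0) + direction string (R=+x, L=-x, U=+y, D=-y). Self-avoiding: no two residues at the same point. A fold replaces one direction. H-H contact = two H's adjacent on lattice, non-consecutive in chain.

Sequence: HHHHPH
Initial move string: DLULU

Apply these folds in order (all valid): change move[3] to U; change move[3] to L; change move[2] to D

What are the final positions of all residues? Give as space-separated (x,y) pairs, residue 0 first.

Answer: (0,0) (0,-1) (-1,-1) (-1,-2) (-2,-2) (-2,-1)

Derivation:
Initial moves: DLULU
Fold: move[3]->U => DLUUU (positions: [(0, 0), (0, -1), (-1, -1), (-1, 0), (-1, 1), (-1, 2)])
Fold: move[3]->L => DLULU (positions: [(0, 0), (0, -1), (-1, -1), (-1, 0), (-2, 0), (-2, 1)])
Fold: move[2]->D => DLDLU (positions: [(0, 0), (0, -1), (-1, -1), (-1, -2), (-2, -2), (-2, -1)])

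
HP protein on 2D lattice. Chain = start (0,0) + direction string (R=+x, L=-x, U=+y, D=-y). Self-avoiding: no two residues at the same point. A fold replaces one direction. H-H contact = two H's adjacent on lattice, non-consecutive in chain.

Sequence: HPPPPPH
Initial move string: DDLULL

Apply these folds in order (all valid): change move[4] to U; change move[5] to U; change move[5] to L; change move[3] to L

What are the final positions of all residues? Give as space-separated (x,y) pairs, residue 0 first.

Answer: (0,0) (0,-1) (0,-2) (-1,-2) (-2,-2) (-2,-1) (-3,-1)

Derivation:
Initial moves: DDLULL
Fold: move[4]->U => DDLUUL (positions: [(0, 0), (0, -1), (0, -2), (-1, -2), (-1, -1), (-1, 0), (-2, 0)])
Fold: move[5]->U => DDLUUU (positions: [(0, 0), (0, -1), (0, -2), (-1, -2), (-1, -1), (-1, 0), (-1, 1)])
Fold: move[5]->L => DDLUUL (positions: [(0, 0), (0, -1), (0, -2), (-1, -2), (-1, -1), (-1, 0), (-2, 0)])
Fold: move[3]->L => DDLLUL (positions: [(0, 0), (0, -1), (0, -2), (-1, -2), (-2, -2), (-2, -1), (-3, -1)])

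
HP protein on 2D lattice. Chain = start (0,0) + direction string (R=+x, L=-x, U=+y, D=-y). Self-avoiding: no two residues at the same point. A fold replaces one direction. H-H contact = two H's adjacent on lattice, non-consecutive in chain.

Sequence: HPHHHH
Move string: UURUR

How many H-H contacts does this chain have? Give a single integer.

Answer: 0

Derivation:
Positions: [(0, 0), (0, 1), (0, 2), (1, 2), (1, 3), (2, 3)]
No H-H contacts found.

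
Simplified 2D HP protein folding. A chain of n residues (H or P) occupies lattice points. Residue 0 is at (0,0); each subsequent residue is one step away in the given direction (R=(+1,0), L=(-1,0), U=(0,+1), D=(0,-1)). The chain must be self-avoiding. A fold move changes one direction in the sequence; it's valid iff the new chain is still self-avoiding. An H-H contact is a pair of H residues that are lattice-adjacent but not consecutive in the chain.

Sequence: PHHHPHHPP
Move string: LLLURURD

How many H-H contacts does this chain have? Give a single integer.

Positions: [(0, 0), (-1, 0), (-2, 0), (-3, 0), (-3, 1), (-2, 1), (-2, 2), (-1, 2), (-1, 1)]
H-H contact: residue 2 @(-2,0) - residue 5 @(-2, 1)

Answer: 1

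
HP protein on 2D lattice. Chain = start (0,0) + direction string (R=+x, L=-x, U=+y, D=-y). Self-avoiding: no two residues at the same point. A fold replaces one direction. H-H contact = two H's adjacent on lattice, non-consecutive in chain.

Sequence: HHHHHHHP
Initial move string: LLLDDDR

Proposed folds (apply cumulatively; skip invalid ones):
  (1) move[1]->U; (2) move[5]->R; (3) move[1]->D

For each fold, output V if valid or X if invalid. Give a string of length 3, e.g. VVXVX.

Initial: LLLDDDR -> [(0, 0), (-1, 0), (-2, 0), (-3, 0), (-3, -1), (-3, -2), (-3, -3), (-2, -3)]
Fold 1: move[1]->U => LULDDDR VALID
Fold 2: move[5]->R => LULDDRR VALID
Fold 3: move[1]->D => LDLDDRR VALID

Answer: VVV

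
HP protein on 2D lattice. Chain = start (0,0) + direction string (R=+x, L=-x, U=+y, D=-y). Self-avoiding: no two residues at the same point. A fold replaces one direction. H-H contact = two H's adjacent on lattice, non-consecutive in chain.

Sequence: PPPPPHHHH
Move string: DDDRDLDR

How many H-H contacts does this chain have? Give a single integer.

Answer: 1

Derivation:
Positions: [(0, 0), (0, -1), (0, -2), (0, -3), (1, -3), (1, -4), (0, -4), (0, -5), (1, -5)]
H-H contact: residue 5 @(1,-4) - residue 8 @(1, -5)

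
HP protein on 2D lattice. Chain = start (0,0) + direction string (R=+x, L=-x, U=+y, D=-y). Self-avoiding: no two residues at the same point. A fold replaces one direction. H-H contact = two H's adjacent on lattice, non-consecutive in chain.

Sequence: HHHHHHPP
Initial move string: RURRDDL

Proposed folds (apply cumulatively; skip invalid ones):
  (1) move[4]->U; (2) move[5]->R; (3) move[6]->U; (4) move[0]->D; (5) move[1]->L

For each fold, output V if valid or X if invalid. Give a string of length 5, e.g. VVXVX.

Answer: XXXXX

Derivation:
Initial: RURRDDL -> [(0, 0), (1, 0), (1, 1), (2, 1), (3, 1), (3, 0), (3, -1), (2, -1)]
Fold 1: move[4]->U => RURRUDL INVALID (collision), skipped
Fold 2: move[5]->R => RURRDRL INVALID (collision), skipped
Fold 3: move[6]->U => RURRDDU INVALID (collision), skipped
Fold 4: move[0]->D => DURRDDL INVALID (collision), skipped
Fold 5: move[1]->L => RLRRDDL INVALID (collision), skipped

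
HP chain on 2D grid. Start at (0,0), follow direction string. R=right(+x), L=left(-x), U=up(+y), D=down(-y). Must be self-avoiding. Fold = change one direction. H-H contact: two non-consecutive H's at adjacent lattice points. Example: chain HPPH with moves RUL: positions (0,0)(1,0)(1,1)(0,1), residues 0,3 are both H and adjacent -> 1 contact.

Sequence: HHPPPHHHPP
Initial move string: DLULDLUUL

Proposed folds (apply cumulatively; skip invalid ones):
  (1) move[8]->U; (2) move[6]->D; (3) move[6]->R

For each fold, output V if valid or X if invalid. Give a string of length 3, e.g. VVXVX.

Answer: VXX

Derivation:
Initial: DLULDLUUL -> [(0, 0), (0, -1), (-1, -1), (-1, 0), (-2, 0), (-2, -1), (-3, -1), (-3, 0), (-3, 1), (-4, 1)]
Fold 1: move[8]->U => DLULDLUUU VALID
Fold 2: move[6]->D => DLULDLDUU INVALID (collision), skipped
Fold 3: move[6]->R => DLULDLRUU INVALID (collision), skipped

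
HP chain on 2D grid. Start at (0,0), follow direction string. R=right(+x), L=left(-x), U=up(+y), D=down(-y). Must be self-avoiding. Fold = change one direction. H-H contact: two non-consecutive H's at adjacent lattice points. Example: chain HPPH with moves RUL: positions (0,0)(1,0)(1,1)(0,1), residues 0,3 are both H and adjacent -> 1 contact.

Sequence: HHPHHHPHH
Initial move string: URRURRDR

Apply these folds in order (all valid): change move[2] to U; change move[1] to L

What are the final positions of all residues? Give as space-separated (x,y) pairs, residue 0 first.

Answer: (0,0) (0,1) (-1,1) (-1,2) (-1,3) (0,3) (1,3) (1,2) (2,2)

Derivation:
Initial moves: URRURRDR
Fold: move[2]->U => URUURRDR (positions: [(0, 0), (0, 1), (1, 1), (1, 2), (1, 3), (2, 3), (3, 3), (3, 2), (4, 2)])
Fold: move[1]->L => ULUURRDR (positions: [(0, 0), (0, 1), (-1, 1), (-1, 2), (-1, 3), (0, 3), (1, 3), (1, 2), (2, 2)])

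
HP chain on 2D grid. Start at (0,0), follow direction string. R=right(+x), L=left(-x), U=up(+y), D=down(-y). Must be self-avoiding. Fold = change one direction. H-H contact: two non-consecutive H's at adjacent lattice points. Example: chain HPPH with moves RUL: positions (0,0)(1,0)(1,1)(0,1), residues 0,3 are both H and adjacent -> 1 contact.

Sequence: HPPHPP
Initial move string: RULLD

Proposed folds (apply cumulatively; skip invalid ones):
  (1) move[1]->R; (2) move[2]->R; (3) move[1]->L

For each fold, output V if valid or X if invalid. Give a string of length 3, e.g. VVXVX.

Initial: RULLD -> [(0, 0), (1, 0), (1, 1), (0, 1), (-1, 1), (-1, 0)]
Fold 1: move[1]->R => RRLLD INVALID (collision), skipped
Fold 2: move[2]->R => RURLD INVALID (collision), skipped
Fold 3: move[1]->L => RLLLD INVALID (collision), skipped

Answer: XXX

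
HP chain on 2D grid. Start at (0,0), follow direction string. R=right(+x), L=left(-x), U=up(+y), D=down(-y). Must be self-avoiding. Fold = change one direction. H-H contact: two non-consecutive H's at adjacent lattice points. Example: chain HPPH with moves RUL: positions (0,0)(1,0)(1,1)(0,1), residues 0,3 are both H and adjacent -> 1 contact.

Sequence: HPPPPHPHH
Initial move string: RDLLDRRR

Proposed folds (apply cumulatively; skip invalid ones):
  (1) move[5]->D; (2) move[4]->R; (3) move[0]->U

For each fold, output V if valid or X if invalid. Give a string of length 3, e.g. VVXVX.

Initial: RDLLDRRR -> [(0, 0), (1, 0), (1, -1), (0, -1), (-1, -1), (-1, -2), (0, -2), (1, -2), (2, -2)]
Fold 1: move[5]->D => RDLLDDRR VALID
Fold 2: move[4]->R => RDLLRDRR INVALID (collision), skipped
Fold 3: move[0]->U => UDLLDDRR INVALID (collision), skipped

Answer: VXX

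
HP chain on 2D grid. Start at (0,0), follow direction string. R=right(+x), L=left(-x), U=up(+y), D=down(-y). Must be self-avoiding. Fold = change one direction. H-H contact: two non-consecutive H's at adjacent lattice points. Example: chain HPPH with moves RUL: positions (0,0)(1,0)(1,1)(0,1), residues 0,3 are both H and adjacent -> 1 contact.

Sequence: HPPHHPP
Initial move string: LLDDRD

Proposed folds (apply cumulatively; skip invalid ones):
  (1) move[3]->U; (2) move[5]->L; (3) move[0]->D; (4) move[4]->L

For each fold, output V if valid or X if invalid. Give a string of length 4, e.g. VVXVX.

Answer: XXVV

Derivation:
Initial: LLDDRD -> [(0, 0), (-1, 0), (-2, 0), (-2, -1), (-2, -2), (-1, -2), (-1, -3)]
Fold 1: move[3]->U => LLDURD INVALID (collision), skipped
Fold 2: move[5]->L => LLDDRL INVALID (collision), skipped
Fold 3: move[0]->D => DLDDRD VALID
Fold 4: move[4]->L => DLDDLD VALID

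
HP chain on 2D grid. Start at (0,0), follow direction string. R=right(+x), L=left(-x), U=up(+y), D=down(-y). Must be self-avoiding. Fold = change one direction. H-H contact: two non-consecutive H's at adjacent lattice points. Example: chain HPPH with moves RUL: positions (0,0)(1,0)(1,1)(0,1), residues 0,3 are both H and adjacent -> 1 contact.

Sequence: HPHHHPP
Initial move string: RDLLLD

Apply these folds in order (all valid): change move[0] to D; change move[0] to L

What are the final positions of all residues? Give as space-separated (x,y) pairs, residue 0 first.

Initial moves: RDLLLD
Fold: move[0]->D => DDLLLD (positions: [(0, 0), (0, -1), (0, -2), (-1, -2), (-2, -2), (-3, -2), (-3, -3)])
Fold: move[0]->L => LDLLLD (positions: [(0, 0), (-1, 0), (-1, -1), (-2, -1), (-3, -1), (-4, -1), (-4, -2)])

Answer: (0,0) (-1,0) (-1,-1) (-2,-1) (-3,-1) (-4,-1) (-4,-2)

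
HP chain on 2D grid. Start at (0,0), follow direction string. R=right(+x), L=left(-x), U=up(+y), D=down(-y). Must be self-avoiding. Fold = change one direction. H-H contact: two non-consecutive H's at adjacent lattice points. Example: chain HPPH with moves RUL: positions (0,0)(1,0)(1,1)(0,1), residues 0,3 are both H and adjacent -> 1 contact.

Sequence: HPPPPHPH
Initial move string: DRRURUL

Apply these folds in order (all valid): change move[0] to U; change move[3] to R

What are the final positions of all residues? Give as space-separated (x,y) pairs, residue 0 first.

Initial moves: DRRURUL
Fold: move[0]->U => URRURUL (positions: [(0, 0), (0, 1), (1, 1), (2, 1), (2, 2), (3, 2), (3, 3), (2, 3)])
Fold: move[3]->R => URRRRUL (positions: [(0, 0), (0, 1), (1, 1), (2, 1), (3, 1), (4, 1), (4, 2), (3, 2)])

Answer: (0,0) (0,1) (1,1) (2,1) (3,1) (4,1) (4,2) (3,2)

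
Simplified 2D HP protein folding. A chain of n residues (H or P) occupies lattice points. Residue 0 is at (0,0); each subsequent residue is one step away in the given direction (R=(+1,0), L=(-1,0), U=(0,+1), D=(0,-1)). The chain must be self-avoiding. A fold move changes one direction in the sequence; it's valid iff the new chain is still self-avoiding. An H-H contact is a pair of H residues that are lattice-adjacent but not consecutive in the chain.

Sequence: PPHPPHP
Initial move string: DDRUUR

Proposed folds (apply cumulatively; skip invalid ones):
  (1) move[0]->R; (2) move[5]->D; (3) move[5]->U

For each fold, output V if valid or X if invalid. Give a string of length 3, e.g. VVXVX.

Answer: VXV

Derivation:
Initial: DDRUUR -> [(0, 0), (0, -1), (0, -2), (1, -2), (1, -1), (1, 0), (2, 0)]
Fold 1: move[0]->R => RDRUUR VALID
Fold 2: move[5]->D => RDRUUD INVALID (collision), skipped
Fold 3: move[5]->U => RDRUUU VALID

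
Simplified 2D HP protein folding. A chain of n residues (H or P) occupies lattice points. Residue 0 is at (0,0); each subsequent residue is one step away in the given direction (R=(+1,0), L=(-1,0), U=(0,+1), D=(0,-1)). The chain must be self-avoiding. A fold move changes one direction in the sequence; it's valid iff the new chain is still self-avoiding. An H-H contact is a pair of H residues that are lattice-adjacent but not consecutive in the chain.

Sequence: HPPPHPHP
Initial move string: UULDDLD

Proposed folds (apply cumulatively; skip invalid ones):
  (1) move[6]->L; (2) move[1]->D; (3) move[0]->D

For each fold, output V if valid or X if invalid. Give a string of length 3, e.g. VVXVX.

Initial: UULDDLD -> [(0, 0), (0, 1), (0, 2), (-1, 2), (-1, 1), (-1, 0), (-2, 0), (-2, -1)]
Fold 1: move[6]->L => UULDDLL VALID
Fold 2: move[1]->D => UDLDDLL INVALID (collision), skipped
Fold 3: move[0]->D => DULDDLL INVALID (collision), skipped

Answer: VXX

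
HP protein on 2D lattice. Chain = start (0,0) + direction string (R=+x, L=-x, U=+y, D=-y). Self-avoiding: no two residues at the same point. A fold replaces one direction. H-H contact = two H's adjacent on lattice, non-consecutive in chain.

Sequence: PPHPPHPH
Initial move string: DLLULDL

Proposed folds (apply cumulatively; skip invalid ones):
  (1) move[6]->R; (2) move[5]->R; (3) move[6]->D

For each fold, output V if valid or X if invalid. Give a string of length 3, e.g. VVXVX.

Answer: XXV

Derivation:
Initial: DLLULDL -> [(0, 0), (0, -1), (-1, -1), (-2, -1), (-2, 0), (-3, 0), (-3, -1), (-4, -1)]
Fold 1: move[6]->R => DLLULDR INVALID (collision), skipped
Fold 2: move[5]->R => DLLULRL INVALID (collision), skipped
Fold 3: move[6]->D => DLLULDD VALID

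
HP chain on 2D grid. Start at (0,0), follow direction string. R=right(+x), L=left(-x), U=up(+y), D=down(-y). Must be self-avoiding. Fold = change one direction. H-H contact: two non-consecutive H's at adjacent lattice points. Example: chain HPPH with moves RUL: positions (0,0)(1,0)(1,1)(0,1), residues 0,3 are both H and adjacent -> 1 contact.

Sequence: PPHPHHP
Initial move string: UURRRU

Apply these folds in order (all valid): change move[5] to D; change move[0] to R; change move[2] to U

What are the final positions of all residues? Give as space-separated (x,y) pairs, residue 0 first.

Initial moves: UURRRU
Fold: move[5]->D => UURRRD (positions: [(0, 0), (0, 1), (0, 2), (1, 2), (2, 2), (3, 2), (3, 1)])
Fold: move[0]->R => RURRRD (positions: [(0, 0), (1, 0), (1, 1), (2, 1), (3, 1), (4, 1), (4, 0)])
Fold: move[2]->U => RUURRD (positions: [(0, 0), (1, 0), (1, 1), (1, 2), (2, 2), (3, 2), (3, 1)])

Answer: (0,0) (1,0) (1,1) (1,2) (2,2) (3,2) (3,1)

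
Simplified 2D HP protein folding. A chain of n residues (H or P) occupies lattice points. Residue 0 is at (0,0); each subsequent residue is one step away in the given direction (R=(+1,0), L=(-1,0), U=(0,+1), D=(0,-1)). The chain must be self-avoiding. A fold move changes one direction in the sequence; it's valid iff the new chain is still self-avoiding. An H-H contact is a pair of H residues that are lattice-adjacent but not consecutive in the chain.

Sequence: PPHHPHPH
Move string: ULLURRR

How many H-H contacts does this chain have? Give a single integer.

Answer: 1

Derivation:
Positions: [(0, 0), (0, 1), (-1, 1), (-2, 1), (-2, 2), (-1, 2), (0, 2), (1, 2)]
H-H contact: residue 2 @(-1,1) - residue 5 @(-1, 2)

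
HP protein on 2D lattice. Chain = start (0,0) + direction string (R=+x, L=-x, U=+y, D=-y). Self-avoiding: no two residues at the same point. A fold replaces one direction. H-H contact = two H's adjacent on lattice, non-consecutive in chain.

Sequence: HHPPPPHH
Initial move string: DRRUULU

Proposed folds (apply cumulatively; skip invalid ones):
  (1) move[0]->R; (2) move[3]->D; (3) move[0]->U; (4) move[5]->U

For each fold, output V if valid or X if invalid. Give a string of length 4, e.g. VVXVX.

Initial: DRRUULU -> [(0, 0), (0, -1), (1, -1), (2, -1), (2, 0), (2, 1), (1, 1), (1, 2)]
Fold 1: move[0]->R => RRRUULU VALID
Fold 2: move[3]->D => RRRDULU INVALID (collision), skipped
Fold 3: move[0]->U => URRUULU VALID
Fold 4: move[5]->U => URRUUUU VALID

Answer: VXVV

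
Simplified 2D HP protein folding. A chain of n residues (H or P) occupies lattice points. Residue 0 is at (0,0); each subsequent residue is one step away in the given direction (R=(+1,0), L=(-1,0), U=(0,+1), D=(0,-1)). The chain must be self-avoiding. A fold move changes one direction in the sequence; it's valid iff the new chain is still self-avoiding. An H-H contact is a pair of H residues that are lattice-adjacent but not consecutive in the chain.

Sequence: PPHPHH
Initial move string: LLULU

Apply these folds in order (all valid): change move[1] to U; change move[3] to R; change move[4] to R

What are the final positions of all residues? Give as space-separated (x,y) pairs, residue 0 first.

Answer: (0,0) (-1,0) (-1,1) (-1,2) (0,2) (1,2)

Derivation:
Initial moves: LLULU
Fold: move[1]->U => LUULU (positions: [(0, 0), (-1, 0), (-1, 1), (-1, 2), (-2, 2), (-2, 3)])
Fold: move[3]->R => LUURU (positions: [(0, 0), (-1, 0), (-1, 1), (-1, 2), (0, 2), (0, 3)])
Fold: move[4]->R => LUURR (positions: [(0, 0), (-1, 0), (-1, 1), (-1, 2), (0, 2), (1, 2)])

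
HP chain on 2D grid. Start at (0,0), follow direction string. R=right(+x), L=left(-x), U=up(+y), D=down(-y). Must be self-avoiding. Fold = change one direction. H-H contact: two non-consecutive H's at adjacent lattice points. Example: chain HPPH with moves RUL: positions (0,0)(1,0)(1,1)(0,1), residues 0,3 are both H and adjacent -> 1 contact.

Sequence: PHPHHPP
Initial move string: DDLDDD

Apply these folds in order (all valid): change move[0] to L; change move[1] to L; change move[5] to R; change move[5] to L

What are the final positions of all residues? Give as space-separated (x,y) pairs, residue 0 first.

Answer: (0,0) (-1,0) (-2,0) (-3,0) (-3,-1) (-3,-2) (-4,-2)

Derivation:
Initial moves: DDLDDD
Fold: move[0]->L => LDLDDD (positions: [(0, 0), (-1, 0), (-1, -1), (-2, -1), (-2, -2), (-2, -3), (-2, -4)])
Fold: move[1]->L => LLLDDD (positions: [(0, 0), (-1, 0), (-2, 0), (-3, 0), (-3, -1), (-3, -2), (-3, -3)])
Fold: move[5]->R => LLLDDR (positions: [(0, 0), (-1, 0), (-2, 0), (-3, 0), (-3, -1), (-3, -2), (-2, -2)])
Fold: move[5]->L => LLLDDL (positions: [(0, 0), (-1, 0), (-2, 0), (-3, 0), (-3, -1), (-3, -2), (-4, -2)])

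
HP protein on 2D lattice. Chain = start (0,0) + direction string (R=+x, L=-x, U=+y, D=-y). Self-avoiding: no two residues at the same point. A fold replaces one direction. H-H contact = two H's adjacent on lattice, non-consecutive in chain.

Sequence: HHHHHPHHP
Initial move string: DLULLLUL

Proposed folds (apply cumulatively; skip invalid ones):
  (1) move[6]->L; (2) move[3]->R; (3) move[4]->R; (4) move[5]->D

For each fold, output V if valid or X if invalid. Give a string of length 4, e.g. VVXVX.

Initial: DLULLLUL -> [(0, 0), (0, -1), (-1, -1), (-1, 0), (-2, 0), (-3, 0), (-4, 0), (-4, 1), (-5, 1)]
Fold 1: move[6]->L => DLULLLLL VALID
Fold 2: move[3]->R => DLURLLLL INVALID (collision), skipped
Fold 3: move[4]->R => DLULRLLL INVALID (collision), skipped
Fold 4: move[5]->D => DLULLDLL VALID

Answer: VXXV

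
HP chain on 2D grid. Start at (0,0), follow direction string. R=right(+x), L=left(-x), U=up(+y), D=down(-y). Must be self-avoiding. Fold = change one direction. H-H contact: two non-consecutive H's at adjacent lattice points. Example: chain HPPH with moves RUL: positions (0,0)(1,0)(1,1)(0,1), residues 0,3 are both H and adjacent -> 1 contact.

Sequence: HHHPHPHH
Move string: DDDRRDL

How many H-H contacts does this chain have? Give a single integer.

Positions: [(0, 0), (0, -1), (0, -2), (0, -3), (1, -3), (2, -3), (2, -4), (1, -4)]
H-H contact: residue 4 @(1,-3) - residue 7 @(1, -4)

Answer: 1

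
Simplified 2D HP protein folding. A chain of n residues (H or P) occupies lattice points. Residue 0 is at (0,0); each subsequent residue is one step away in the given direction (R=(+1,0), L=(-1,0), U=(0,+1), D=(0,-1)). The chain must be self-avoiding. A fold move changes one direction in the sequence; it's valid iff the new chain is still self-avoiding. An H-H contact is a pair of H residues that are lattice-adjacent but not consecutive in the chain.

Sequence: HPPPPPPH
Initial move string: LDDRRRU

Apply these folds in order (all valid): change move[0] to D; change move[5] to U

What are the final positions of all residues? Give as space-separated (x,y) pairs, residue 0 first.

Answer: (0,0) (0,-1) (0,-2) (0,-3) (1,-3) (2,-3) (2,-2) (2,-1)

Derivation:
Initial moves: LDDRRRU
Fold: move[0]->D => DDDRRRU (positions: [(0, 0), (0, -1), (0, -2), (0, -3), (1, -3), (2, -3), (3, -3), (3, -2)])
Fold: move[5]->U => DDDRRUU (positions: [(0, 0), (0, -1), (0, -2), (0, -3), (1, -3), (2, -3), (2, -2), (2, -1)])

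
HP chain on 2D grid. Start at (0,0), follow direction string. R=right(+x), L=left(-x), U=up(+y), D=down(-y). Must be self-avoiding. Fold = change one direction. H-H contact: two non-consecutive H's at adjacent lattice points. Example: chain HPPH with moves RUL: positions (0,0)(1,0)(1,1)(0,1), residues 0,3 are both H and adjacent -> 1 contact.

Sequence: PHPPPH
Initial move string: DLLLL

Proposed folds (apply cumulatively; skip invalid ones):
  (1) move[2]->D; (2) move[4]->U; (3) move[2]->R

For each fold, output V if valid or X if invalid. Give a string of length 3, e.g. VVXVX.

Answer: VVX

Derivation:
Initial: DLLLL -> [(0, 0), (0, -1), (-1, -1), (-2, -1), (-3, -1), (-4, -1)]
Fold 1: move[2]->D => DLDLL VALID
Fold 2: move[4]->U => DLDLU VALID
Fold 3: move[2]->R => DLRLU INVALID (collision), skipped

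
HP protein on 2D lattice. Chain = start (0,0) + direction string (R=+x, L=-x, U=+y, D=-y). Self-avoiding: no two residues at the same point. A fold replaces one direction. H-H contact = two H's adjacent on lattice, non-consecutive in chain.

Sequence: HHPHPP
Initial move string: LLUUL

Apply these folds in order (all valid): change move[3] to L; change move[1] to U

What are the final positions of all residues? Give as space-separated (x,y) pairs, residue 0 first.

Initial moves: LLUUL
Fold: move[3]->L => LLULL (positions: [(0, 0), (-1, 0), (-2, 0), (-2, 1), (-3, 1), (-4, 1)])
Fold: move[1]->U => LUULL (positions: [(0, 0), (-1, 0), (-1, 1), (-1, 2), (-2, 2), (-3, 2)])

Answer: (0,0) (-1,0) (-1,1) (-1,2) (-2,2) (-3,2)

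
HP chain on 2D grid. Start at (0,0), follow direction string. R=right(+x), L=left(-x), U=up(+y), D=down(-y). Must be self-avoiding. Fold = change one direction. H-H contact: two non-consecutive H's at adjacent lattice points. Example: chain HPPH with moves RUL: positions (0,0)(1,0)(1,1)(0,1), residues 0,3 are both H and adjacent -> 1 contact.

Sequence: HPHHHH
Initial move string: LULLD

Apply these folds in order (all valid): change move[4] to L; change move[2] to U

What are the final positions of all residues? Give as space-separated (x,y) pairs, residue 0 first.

Answer: (0,0) (-1,0) (-1,1) (-1,2) (-2,2) (-3,2)

Derivation:
Initial moves: LULLD
Fold: move[4]->L => LULLL (positions: [(0, 0), (-1, 0), (-1, 1), (-2, 1), (-3, 1), (-4, 1)])
Fold: move[2]->U => LUULL (positions: [(0, 0), (-1, 0), (-1, 1), (-1, 2), (-2, 2), (-3, 2)])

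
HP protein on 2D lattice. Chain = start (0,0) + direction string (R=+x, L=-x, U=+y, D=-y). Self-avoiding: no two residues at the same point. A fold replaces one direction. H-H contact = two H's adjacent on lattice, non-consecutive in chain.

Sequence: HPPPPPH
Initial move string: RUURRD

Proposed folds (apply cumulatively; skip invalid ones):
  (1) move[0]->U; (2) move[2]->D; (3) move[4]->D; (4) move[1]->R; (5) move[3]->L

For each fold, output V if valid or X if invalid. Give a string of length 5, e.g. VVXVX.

Answer: VXVVX

Derivation:
Initial: RUURRD -> [(0, 0), (1, 0), (1, 1), (1, 2), (2, 2), (3, 2), (3, 1)]
Fold 1: move[0]->U => UUURRD VALID
Fold 2: move[2]->D => UUDRRD INVALID (collision), skipped
Fold 3: move[4]->D => UUURDD VALID
Fold 4: move[1]->R => URURDD VALID
Fold 5: move[3]->L => URULDD INVALID (collision), skipped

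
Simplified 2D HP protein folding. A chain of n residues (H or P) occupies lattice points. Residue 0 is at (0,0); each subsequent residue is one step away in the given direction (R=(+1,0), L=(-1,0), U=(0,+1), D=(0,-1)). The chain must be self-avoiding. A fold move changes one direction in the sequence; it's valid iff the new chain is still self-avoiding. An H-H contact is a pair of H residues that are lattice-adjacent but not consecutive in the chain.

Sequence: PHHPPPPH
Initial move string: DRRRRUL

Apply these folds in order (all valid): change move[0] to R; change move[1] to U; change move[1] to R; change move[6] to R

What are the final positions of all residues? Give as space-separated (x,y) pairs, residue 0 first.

Answer: (0,0) (1,0) (2,0) (3,0) (4,0) (5,0) (5,1) (6,1)

Derivation:
Initial moves: DRRRRUL
Fold: move[0]->R => RRRRRUL (positions: [(0, 0), (1, 0), (2, 0), (3, 0), (4, 0), (5, 0), (5, 1), (4, 1)])
Fold: move[1]->U => RURRRUL (positions: [(0, 0), (1, 0), (1, 1), (2, 1), (3, 1), (4, 1), (4, 2), (3, 2)])
Fold: move[1]->R => RRRRRUL (positions: [(0, 0), (1, 0), (2, 0), (3, 0), (4, 0), (5, 0), (5, 1), (4, 1)])
Fold: move[6]->R => RRRRRUR (positions: [(0, 0), (1, 0), (2, 0), (3, 0), (4, 0), (5, 0), (5, 1), (6, 1)])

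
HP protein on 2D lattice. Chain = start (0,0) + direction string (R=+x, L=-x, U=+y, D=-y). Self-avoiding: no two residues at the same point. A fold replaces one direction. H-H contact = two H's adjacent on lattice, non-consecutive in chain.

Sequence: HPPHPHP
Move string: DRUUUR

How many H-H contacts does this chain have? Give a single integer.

Answer: 1

Derivation:
Positions: [(0, 0), (0, -1), (1, -1), (1, 0), (1, 1), (1, 2), (2, 2)]
H-H contact: residue 0 @(0,0) - residue 3 @(1, 0)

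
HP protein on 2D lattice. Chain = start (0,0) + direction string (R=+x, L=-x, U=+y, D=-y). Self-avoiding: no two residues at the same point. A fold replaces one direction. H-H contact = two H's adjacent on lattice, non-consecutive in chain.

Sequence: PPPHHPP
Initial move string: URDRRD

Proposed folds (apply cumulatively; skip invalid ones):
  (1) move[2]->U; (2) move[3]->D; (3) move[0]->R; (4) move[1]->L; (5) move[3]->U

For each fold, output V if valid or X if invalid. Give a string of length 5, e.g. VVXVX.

Initial: URDRRD -> [(0, 0), (0, 1), (1, 1), (1, 0), (2, 0), (3, 0), (3, -1)]
Fold 1: move[2]->U => URURRD VALID
Fold 2: move[3]->D => URUDRD INVALID (collision), skipped
Fold 3: move[0]->R => RRURRD VALID
Fold 4: move[1]->L => RLURRD INVALID (collision), skipped
Fold 5: move[3]->U => RRUURD VALID

Answer: VXVXV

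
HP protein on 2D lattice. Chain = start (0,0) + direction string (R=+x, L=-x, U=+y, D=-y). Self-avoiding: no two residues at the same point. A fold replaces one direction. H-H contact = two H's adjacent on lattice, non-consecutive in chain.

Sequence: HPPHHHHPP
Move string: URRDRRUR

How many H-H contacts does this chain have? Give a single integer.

Positions: [(0, 0), (0, 1), (1, 1), (2, 1), (2, 0), (3, 0), (4, 0), (4, 1), (5, 1)]
No H-H contacts found.

Answer: 0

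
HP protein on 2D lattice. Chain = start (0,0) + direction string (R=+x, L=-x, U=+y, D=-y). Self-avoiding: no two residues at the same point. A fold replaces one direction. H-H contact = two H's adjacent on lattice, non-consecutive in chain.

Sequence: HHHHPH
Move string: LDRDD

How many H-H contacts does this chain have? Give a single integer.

Positions: [(0, 0), (-1, 0), (-1, -1), (0, -1), (0, -2), (0, -3)]
H-H contact: residue 0 @(0,0) - residue 3 @(0, -1)

Answer: 1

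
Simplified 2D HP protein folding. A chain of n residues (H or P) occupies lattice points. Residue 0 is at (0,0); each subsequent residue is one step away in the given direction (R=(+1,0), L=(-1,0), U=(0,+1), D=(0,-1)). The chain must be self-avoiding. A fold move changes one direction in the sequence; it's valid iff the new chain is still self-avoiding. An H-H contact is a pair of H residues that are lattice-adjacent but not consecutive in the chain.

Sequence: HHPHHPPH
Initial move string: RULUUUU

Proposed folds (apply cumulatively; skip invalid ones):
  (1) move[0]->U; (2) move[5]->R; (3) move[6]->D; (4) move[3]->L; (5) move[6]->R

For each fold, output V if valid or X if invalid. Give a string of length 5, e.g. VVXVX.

Initial: RULUUUU -> [(0, 0), (1, 0), (1, 1), (0, 1), (0, 2), (0, 3), (0, 4), (0, 5)]
Fold 1: move[0]->U => UULUUUU VALID
Fold 2: move[5]->R => UULUURU VALID
Fold 3: move[6]->D => UULUURD VALID
Fold 4: move[3]->L => UULLURD INVALID (collision), skipped
Fold 5: move[6]->R => UULUURR VALID

Answer: VVVXV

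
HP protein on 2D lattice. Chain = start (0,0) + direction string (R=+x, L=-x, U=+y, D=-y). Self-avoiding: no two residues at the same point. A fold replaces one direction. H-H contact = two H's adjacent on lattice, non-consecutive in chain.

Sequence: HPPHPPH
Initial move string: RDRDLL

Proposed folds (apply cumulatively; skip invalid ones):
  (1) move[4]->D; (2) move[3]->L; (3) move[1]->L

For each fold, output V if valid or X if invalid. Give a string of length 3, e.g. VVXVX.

Initial: RDRDLL -> [(0, 0), (1, 0), (1, -1), (2, -1), (2, -2), (1, -2), (0, -2)]
Fold 1: move[4]->D => RDRDDL VALID
Fold 2: move[3]->L => RDRLDL INVALID (collision), skipped
Fold 3: move[1]->L => RLRDDL INVALID (collision), skipped

Answer: VXX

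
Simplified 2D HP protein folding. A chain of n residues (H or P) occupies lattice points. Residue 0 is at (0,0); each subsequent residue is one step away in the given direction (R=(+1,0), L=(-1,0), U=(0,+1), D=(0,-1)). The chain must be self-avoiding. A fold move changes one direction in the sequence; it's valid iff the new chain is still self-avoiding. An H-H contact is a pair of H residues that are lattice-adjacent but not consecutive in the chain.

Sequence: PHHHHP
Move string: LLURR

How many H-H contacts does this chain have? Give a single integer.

Answer: 1

Derivation:
Positions: [(0, 0), (-1, 0), (-2, 0), (-2, 1), (-1, 1), (0, 1)]
H-H contact: residue 1 @(-1,0) - residue 4 @(-1, 1)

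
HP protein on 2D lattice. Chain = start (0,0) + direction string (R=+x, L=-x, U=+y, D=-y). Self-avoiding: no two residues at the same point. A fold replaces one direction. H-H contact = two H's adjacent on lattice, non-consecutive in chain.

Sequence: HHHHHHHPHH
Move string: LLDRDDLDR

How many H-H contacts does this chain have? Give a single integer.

Positions: [(0, 0), (-1, 0), (-2, 0), (-2, -1), (-1, -1), (-1, -2), (-1, -3), (-2, -3), (-2, -4), (-1, -4)]
H-H contact: residue 1 @(-1,0) - residue 4 @(-1, -1)
H-H contact: residue 6 @(-1,-3) - residue 9 @(-1, -4)

Answer: 2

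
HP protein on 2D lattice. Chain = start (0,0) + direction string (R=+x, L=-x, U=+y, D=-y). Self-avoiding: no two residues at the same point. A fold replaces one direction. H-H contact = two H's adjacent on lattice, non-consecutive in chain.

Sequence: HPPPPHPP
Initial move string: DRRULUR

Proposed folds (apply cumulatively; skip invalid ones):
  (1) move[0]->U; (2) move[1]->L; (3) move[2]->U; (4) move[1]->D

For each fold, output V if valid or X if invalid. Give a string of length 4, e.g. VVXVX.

Answer: VXVX

Derivation:
Initial: DRRULUR -> [(0, 0), (0, -1), (1, -1), (2, -1), (2, 0), (1, 0), (1, 1), (2, 1)]
Fold 1: move[0]->U => URRULUR VALID
Fold 2: move[1]->L => ULRULUR INVALID (collision), skipped
Fold 3: move[2]->U => URUULUR VALID
Fold 4: move[1]->D => UDUULUR INVALID (collision), skipped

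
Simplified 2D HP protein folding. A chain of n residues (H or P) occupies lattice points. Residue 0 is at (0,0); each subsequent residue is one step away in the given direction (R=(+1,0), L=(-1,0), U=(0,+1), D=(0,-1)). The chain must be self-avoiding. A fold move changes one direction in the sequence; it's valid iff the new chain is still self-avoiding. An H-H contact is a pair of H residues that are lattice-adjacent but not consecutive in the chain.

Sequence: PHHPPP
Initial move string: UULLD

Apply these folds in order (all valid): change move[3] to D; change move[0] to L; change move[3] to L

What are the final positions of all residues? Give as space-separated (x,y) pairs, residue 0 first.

Initial moves: UULLD
Fold: move[3]->D => UULDD (positions: [(0, 0), (0, 1), (0, 2), (-1, 2), (-1, 1), (-1, 0)])
Fold: move[0]->L => LULDD (positions: [(0, 0), (-1, 0), (-1, 1), (-2, 1), (-2, 0), (-2, -1)])
Fold: move[3]->L => LULLD (positions: [(0, 0), (-1, 0), (-1, 1), (-2, 1), (-3, 1), (-3, 0)])

Answer: (0,0) (-1,0) (-1,1) (-2,1) (-3,1) (-3,0)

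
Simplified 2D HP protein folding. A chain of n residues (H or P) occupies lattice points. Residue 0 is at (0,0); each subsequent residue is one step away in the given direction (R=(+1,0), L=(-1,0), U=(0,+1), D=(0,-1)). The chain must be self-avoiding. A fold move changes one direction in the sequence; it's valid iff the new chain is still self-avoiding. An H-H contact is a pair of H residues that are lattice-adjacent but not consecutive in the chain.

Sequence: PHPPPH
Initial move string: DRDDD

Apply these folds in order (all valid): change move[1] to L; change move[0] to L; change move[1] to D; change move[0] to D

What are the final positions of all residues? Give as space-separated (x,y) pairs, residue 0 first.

Answer: (0,0) (0,-1) (0,-2) (0,-3) (0,-4) (0,-5)

Derivation:
Initial moves: DRDDD
Fold: move[1]->L => DLDDD (positions: [(0, 0), (0, -1), (-1, -1), (-1, -2), (-1, -3), (-1, -4)])
Fold: move[0]->L => LLDDD (positions: [(0, 0), (-1, 0), (-2, 0), (-2, -1), (-2, -2), (-2, -3)])
Fold: move[1]->D => LDDDD (positions: [(0, 0), (-1, 0), (-1, -1), (-1, -2), (-1, -3), (-1, -4)])
Fold: move[0]->D => DDDDD (positions: [(0, 0), (0, -1), (0, -2), (0, -3), (0, -4), (0, -5)])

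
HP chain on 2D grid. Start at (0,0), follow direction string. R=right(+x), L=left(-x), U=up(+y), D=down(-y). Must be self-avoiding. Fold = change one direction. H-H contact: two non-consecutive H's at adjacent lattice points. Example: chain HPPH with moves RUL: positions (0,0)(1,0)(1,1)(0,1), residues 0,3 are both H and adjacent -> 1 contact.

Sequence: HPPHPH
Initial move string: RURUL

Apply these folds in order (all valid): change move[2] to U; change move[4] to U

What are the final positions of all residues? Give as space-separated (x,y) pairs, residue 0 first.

Answer: (0,0) (1,0) (1,1) (1,2) (1,3) (1,4)

Derivation:
Initial moves: RURUL
Fold: move[2]->U => RUUUL (positions: [(0, 0), (1, 0), (1, 1), (1, 2), (1, 3), (0, 3)])
Fold: move[4]->U => RUUUU (positions: [(0, 0), (1, 0), (1, 1), (1, 2), (1, 3), (1, 4)])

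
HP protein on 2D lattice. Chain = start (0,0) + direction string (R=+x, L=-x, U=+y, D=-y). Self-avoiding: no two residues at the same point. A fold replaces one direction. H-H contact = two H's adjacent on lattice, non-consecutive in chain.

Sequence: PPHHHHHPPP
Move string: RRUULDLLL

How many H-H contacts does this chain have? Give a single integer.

Answer: 1

Derivation:
Positions: [(0, 0), (1, 0), (2, 0), (2, 1), (2, 2), (1, 2), (1, 1), (0, 1), (-1, 1), (-2, 1)]
H-H contact: residue 3 @(2,1) - residue 6 @(1, 1)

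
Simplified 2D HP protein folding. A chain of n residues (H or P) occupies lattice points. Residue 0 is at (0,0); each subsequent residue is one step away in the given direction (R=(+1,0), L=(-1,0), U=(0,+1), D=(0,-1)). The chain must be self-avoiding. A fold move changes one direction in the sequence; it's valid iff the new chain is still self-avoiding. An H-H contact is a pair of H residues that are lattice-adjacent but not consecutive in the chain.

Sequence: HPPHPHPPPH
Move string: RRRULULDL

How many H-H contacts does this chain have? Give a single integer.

Answer: 1

Derivation:
Positions: [(0, 0), (1, 0), (2, 0), (3, 0), (3, 1), (2, 1), (2, 2), (1, 2), (1, 1), (0, 1)]
H-H contact: residue 0 @(0,0) - residue 9 @(0, 1)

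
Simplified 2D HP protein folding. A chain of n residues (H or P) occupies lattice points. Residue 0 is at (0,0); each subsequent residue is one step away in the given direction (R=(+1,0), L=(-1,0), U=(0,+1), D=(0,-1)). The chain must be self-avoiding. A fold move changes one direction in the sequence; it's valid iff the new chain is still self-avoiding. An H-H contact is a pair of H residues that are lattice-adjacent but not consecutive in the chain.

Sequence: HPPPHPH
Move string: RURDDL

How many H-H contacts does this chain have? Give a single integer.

Answer: 0

Derivation:
Positions: [(0, 0), (1, 0), (1, 1), (2, 1), (2, 0), (2, -1), (1, -1)]
No H-H contacts found.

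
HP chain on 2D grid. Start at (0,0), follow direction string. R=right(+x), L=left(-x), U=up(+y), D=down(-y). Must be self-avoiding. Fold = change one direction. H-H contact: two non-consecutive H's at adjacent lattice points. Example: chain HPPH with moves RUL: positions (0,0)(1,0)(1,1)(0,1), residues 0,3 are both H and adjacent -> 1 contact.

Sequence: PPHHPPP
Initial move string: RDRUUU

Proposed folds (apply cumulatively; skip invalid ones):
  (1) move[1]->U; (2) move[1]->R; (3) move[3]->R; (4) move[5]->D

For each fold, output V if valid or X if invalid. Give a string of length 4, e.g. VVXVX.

Initial: RDRUUU -> [(0, 0), (1, 0), (1, -1), (2, -1), (2, 0), (2, 1), (2, 2)]
Fold 1: move[1]->U => RURUUU VALID
Fold 2: move[1]->R => RRRUUU VALID
Fold 3: move[3]->R => RRRRUU VALID
Fold 4: move[5]->D => RRRRUD INVALID (collision), skipped

Answer: VVVX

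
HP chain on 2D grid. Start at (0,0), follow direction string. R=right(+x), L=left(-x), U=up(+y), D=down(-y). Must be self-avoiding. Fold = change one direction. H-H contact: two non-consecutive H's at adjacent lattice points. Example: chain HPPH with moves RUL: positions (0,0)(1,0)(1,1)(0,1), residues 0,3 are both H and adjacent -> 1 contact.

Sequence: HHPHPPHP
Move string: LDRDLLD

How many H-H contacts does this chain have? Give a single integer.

Answer: 1

Derivation:
Positions: [(0, 0), (-1, 0), (-1, -1), (0, -1), (0, -2), (-1, -2), (-2, -2), (-2, -3)]
H-H contact: residue 0 @(0,0) - residue 3 @(0, -1)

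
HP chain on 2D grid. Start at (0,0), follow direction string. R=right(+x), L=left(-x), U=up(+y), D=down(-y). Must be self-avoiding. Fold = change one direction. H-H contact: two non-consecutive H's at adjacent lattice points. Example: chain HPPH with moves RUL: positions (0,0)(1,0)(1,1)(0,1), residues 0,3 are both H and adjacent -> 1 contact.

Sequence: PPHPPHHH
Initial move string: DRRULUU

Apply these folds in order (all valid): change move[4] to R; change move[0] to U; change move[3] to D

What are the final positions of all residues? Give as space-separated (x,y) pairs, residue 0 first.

Answer: (0,0) (0,1) (1,1) (2,1) (2,0) (3,0) (3,1) (3,2)

Derivation:
Initial moves: DRRULUU
Fold: move[4]->R => DRRURUU (positions: [(0, 0), (0, -1), (1, -1), (2, -1), (2, 0), (3, 0), (3, 1), (3, 2)])
Fold: move[0]->U => URRURUU (positions: [(0, 0), (0, 1), (1, 1), (2, 1), (2, 2), (3, 2), (3, 3), (3, 4)])
Fold: move[3]->D => URRDRUU (positions: [(0, 0), (0, 1), (1, 1), (2, 1), (2, 0), (3, 0), (3, 1), (3, 2)])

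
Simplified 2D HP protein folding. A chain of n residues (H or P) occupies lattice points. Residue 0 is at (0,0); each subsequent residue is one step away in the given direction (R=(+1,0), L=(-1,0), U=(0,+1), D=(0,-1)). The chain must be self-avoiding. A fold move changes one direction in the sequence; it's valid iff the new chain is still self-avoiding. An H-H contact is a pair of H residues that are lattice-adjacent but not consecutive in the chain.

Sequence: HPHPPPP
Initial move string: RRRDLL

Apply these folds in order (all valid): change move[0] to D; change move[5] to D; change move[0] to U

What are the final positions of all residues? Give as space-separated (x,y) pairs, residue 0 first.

Answer: (0,0) (0,1) (1,1) (2,1) (2,0) (1,0) (1,-1)

Derivation:
Initial moves: RRRDLL
Fold: move[0]->D => DRRDLL (positions: [(0, 0), (0, -1), (1, -1), (2, -1), (2, -2), (1, -2), (0, -2)])
Fold: move[5]->D => DRRDLD (positions: [(0, 0), (0, -1), (1, -1), (2, -1), (2, -2), (1, -2), (1, -3)])
Fold: move[0]->U => URRDLD (positions: [(0, 0), (0, 1), (1, 1), (2, 1), (2, 0), (1, 0), (1, -1)])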